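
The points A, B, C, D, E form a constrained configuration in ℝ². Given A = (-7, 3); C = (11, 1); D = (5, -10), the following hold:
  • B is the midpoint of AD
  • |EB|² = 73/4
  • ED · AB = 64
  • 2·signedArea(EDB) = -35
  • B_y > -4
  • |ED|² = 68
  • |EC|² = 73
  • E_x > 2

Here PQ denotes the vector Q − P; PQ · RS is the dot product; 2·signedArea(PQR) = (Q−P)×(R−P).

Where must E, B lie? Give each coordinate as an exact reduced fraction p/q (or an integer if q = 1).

1. B_x = -1  [B is the midpoint of AD]
2. B_y = -7/2  [B is the midpoint of AD]
   → B = (-1, -7/2)
3. E_x = 3  [ED · AB = 64 ∩ 2·signedArea(EDB) = -35]
4. E_y = -2  [ED · AB = 64 ∩ 2·signedArea(EDB) = -35]
   → E = (3, -2)

B = (-1, -7/2)
E = (3, -2)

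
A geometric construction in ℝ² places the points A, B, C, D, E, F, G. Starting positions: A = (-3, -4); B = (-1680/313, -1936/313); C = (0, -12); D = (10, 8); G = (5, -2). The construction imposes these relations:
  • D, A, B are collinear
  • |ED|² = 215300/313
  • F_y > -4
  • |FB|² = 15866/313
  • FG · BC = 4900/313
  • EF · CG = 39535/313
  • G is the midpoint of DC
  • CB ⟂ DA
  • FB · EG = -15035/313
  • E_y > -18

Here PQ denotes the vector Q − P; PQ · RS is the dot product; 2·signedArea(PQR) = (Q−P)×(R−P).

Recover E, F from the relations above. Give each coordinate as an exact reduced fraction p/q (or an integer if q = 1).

E = (1680/313, -5576/313)
F = (1, -3)

1. F_x = 1  [line -1680/313·x + 1820/313·y + 7140/313 = 0 ∩ |FB|² = 15866/313]
2. F_y = -3  [line -1680/313·x + 1820/313·y + 7140/313 = 0 ∩ |FB|² = 15866/313]
   → F = (1, -3)
3. E_x = 1680/313  [EF · CG = 39535/313 ∩ FB · EG = -15035/313]
4. E_y = -5576/313  [EF · CG = 39535/313 ∩ FB · EG = -15035/313]
   → E = (1680/313, -5576/313)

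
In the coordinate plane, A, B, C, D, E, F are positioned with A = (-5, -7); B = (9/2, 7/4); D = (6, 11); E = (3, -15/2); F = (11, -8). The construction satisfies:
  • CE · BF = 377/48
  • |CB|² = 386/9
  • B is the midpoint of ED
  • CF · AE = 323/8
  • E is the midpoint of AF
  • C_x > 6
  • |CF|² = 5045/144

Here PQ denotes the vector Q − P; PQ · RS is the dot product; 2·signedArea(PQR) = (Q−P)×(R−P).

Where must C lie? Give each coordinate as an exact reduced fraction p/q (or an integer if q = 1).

C = (37/6, -55/12)

1. C_x = 37/6  [CE · BF = 377/48 ∩ CF · AE = 323/8]
2. C_y = -55/12  [CE · BF = 377/48 ∩ CF · AE = 323/8]
   → C = (37/6, -55/12)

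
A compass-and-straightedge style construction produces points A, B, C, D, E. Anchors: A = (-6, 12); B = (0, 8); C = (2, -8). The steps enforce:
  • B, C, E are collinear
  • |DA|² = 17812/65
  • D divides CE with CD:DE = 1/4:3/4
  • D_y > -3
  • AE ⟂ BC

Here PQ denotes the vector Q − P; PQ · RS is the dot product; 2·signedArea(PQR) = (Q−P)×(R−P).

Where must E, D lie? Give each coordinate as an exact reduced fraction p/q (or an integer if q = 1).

D = (88/65, -184/65)
E = (-38/65, 824/65)

1. E_x = -38/65  [B, C, E are collinear ∩ AE ⟂ BC]
2. E_y = 824/65  [B, C, E are collinear ∩ AE ⟂ BC]
   → E = (-38/65, 824/65)
3. D_x = 88/65  [D divides CE with CD:DE = 1/4:3/4]
4. D_y = -184/65  [D divides CE with CD:DE = 1/4:3/4]
   → D = (88/65, -184/65)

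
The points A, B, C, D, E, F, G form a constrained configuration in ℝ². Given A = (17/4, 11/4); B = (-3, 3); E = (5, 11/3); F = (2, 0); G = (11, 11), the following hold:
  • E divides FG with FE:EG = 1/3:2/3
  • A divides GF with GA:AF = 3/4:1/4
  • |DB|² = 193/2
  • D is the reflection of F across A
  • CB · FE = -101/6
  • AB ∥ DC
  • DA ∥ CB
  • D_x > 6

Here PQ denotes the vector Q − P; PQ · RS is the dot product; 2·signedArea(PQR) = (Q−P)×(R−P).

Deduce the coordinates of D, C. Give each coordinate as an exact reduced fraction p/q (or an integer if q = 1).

1. D_x = 13/2  [D is the reflection of F across A]
2. D_y = 11/2  [D is the reflection of F across A]
   → D = (13/2, 11/2)
3. C_x = -3/4  [DA ∥ CB ∩ AB ∥ DC]
4. C_y = 23/4  [DA ∥ CB ∩ AB ∥ DC]
   → C = (-3/4, 23/4)

C = (-3/4, 23/4)
D = (13/2, 11/2)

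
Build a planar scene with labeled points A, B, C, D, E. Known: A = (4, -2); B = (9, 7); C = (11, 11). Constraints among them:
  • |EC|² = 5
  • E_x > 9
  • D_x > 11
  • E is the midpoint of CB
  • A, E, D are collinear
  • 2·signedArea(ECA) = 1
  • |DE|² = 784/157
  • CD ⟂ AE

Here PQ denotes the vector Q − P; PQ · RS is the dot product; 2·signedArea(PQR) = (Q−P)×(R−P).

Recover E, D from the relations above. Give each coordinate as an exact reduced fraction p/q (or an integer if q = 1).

1. E_x = 10  [E is the midpoint of CB]
2. E_y = 9  [E is the midpoint of CB]
   → E = (10, 9)
3. D_x = 1738/157  [A, E, D are collinear ∩ CD ⟂ AE]
4. D_y = 1721/157  [A, E, D are collinear ∩ CD ⟂ AE]
   → D = (1738/157, 1721/157)

D = (1738/157, 1721/157)
E = (10, 9)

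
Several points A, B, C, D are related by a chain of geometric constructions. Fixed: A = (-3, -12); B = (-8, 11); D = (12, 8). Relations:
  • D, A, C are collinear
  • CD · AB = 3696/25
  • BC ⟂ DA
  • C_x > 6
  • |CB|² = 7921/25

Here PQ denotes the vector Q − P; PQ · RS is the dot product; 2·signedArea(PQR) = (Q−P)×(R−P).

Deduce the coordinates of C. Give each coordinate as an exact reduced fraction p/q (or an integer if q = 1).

1. C_x = 156/25  [D, A, C are collinear ∩ BC ⟂ DA]
2. C_y = 8/25  [D, A, C are collinear ∩ BC ⟂ DA]
   → C = (156/25, 8/25)

C = (156/25, 8/25)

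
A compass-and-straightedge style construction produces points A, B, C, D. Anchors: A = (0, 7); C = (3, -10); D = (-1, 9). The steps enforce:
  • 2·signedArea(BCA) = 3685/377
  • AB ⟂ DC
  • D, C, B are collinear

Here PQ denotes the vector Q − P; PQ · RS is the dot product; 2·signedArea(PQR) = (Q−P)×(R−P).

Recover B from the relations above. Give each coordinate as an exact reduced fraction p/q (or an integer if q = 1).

B = (-209/377, 2595/377)

1. B_x = -209/377  [D, C, B are collinear ∩ AB ⟂ DC]
2. B_y = 2595/377  [D, C, B are collinear ∩ AB ⟂ DC]
   → B = (-209/377, 2595/377)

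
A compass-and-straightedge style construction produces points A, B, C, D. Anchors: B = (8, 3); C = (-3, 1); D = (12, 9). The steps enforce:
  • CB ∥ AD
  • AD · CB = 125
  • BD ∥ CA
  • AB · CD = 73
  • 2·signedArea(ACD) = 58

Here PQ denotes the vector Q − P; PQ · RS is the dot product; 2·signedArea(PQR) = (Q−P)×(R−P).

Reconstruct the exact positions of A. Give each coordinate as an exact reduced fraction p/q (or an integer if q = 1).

A = (1, 7)

1. A_x = 1  [CB ∥ AD ∩ BD ∥ CA]
2. A_y = 7  [CB ∥ AD ∩ BD ∥ CA]
   → A = (1, 7)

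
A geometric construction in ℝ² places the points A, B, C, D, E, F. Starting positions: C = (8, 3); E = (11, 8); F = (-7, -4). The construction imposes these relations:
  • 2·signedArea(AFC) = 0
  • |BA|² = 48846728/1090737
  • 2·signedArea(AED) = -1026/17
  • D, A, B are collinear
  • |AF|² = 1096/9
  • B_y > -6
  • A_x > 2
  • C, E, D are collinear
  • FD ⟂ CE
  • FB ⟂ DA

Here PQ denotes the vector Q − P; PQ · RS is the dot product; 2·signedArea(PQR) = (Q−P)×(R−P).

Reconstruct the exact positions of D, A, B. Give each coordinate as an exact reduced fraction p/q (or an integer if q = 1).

A = (3, 2/3)
B = (190609/121193, -711572/121193)
D = (16/17, -149/17)

1. D_x = 16/17  [C, E, D are collinear ∩ FD ⟂ CE]
2. D_y = -149/17  [C, E, D are collinear ∩ FD ⟂ CE]
   → D = (16/17, -149/17)
3. A_x = 3  [2·signedArea(AFC) = 0 ∩ 2·signedArea(AED) = -1026/17]
4. A_y = 2/3  [2·signedArea(AFC) = 0 ∩ 2·signedArea(AED) = -1026/17]
   → A = (3, 2/3)
5. B_x = 190609/121193  [D, A, B are collinear ∩ FB ⟂ DA]
6. B_y = -711572/121193  [D, A, B are collinear ∩ FB ⟂ DA]
   → B = (190609/121193, -711572/121193)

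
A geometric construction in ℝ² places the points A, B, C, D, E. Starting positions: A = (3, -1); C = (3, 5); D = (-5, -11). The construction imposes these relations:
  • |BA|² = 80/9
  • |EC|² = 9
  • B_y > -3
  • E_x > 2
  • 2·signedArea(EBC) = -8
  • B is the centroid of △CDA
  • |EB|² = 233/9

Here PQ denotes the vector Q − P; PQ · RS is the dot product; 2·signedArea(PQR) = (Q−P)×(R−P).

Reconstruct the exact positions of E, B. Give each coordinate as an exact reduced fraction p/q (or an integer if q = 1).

B = (1/3, -7/3)
E = (3, 2)

1. B_x = 1/3  [B is the centroid of △CDA]
2. B_y = -7/3  [B is the centroid of △CDA]
   → B = (1/3, -7/3)
3. E_x = 3  [line -22/3·x + 8/3·y + 50/3 = 0 ∩ |EB|² = 233/9]
4. E_y = 2  [line -22/3·x + 8/3·y + 50/3 = 0 ∩ |EB|² = 233/9]
   → E = (3, 2)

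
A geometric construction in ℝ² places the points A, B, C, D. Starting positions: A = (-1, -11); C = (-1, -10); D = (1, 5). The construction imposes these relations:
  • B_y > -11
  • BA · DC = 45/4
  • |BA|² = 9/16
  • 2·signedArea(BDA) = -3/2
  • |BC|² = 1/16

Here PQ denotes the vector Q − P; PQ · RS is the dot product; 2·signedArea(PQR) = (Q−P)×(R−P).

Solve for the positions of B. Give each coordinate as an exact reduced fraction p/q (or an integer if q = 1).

B = (-1, -41/4)

1. B_x = -1  [2·signedArea(BDA) = -3/2 ∩ BA · DC = 45/4]
2. B_y = -41/4  [2·signedArea(BDA) = -3/2 ∩ BA · DC = 45/4]
   → B = (-1, -41/4)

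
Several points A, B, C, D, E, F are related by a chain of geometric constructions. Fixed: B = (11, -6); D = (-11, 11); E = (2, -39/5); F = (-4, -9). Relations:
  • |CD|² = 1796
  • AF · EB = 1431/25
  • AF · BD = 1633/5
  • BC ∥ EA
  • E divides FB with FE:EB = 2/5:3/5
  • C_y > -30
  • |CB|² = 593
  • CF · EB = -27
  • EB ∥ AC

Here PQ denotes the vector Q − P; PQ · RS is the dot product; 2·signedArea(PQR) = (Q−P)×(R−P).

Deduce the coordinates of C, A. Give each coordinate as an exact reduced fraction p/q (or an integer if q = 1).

1. A_x = -6  [AF · BD = 1633/5 ∩ AF · EB = 1431/25]
2. A_y = -154/5  [AF · BD = 1633/5 ∩ AF · EB = 1431/25]
   → A = (-6, -154/5)
3. C_x = 3  [CF · EB = -27 ∩ EB ∥ AC]
4. C_y = -29  [CF · EB = -27 ∩ EB ∥ AC]
   → C = (3, -29)

A = (-6, -154/5)
C = (3, -29)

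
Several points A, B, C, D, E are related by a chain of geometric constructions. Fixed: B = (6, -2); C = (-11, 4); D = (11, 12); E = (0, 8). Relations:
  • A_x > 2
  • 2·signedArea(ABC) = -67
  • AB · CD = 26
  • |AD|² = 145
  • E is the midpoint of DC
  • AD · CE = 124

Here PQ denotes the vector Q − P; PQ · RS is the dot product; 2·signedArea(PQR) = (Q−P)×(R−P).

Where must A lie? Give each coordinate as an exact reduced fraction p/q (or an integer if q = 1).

1. A_x = 3  [2·signedArea(ABC) = -67 ∩ AB · CD = 26]
2. A_y = 3  [2·signedArea(ABC) = -67 ∩ AB · CD = 26]
   → A = (3, 3)

A = (3, 3)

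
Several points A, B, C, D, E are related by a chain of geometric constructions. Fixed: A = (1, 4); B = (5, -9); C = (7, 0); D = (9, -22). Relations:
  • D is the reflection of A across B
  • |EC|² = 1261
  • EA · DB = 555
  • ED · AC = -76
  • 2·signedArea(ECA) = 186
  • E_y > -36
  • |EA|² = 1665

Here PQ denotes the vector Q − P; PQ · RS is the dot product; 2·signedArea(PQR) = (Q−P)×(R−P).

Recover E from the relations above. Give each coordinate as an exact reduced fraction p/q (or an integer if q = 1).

1. E_x = 13  [2·signedArea(ECA) = 186 ∩ EA · DB = 555]
2. E_y = -35  [2·signedArea(ECA) = 186 ∩ EA · DB = 555]
   → E = (13, -35)

E = (13, -35)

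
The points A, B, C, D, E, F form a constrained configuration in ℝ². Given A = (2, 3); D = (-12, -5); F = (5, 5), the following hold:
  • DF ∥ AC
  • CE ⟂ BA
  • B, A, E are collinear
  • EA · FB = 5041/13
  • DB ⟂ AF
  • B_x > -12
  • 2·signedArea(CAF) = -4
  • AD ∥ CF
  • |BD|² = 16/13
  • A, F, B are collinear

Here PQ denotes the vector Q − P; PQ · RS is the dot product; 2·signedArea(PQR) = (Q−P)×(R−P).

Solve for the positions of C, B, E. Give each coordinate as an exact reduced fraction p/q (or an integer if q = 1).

1. C_x = 19  [AD ∥ CF ∩ DF ∥ AC]
2. C_y = 13  [AD ∥ CF ∩ DF ∥ AC]
   → C = (19, 13)
3. B_x = -148/13  [A, F, B are collinear ∩ DB ⟂ AF]
4. B_y = -77/13  [A, F, B are collinear ∩ DB ⟂ AF]
   → B = (-148/13, -77/13)
5. E_x = 239/13  [B, A, E are collinear ∩ CE ⟂ BA]
6. E_y = 181/13  [B, A, E are collinear ∩ CE ⟂ BA]
   → E = (239/13, 181/13)

B = (-148/13, -77/13)
C = (19, 13)
E = (239/13, 181/13)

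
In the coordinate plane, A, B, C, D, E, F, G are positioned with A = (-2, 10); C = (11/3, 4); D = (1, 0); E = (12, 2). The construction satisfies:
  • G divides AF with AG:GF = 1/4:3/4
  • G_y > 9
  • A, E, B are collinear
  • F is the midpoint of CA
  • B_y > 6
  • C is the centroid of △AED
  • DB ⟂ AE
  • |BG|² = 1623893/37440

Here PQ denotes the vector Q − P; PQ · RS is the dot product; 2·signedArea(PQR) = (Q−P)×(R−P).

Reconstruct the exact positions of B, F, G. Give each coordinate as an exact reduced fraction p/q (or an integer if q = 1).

1. B_x = 297/65  [A, E, B are collinear ∩ DB ⟂ AE]
2. B_y = 406/65  [A, E, B are collinear ∩ DB ⟂ AE]
   → B = (297/65, 406/65)
3. F_x = 5/6  [F is the midpoint of CA]
4. F_y = 7  [F is the midpoint of CA]
   → F = (5/6, 7)
5. G_x = -31/24  [G divides AF with AG:GF = 1/4:3/4]
6. G_y = 37/4  [G divides AF with AG:GF = 1/4:3/4]
   → G = (-31/24, 37/4)

B = (297/65, 406/65)
F = (5/6, 7)
G = (-31/24, 37/4)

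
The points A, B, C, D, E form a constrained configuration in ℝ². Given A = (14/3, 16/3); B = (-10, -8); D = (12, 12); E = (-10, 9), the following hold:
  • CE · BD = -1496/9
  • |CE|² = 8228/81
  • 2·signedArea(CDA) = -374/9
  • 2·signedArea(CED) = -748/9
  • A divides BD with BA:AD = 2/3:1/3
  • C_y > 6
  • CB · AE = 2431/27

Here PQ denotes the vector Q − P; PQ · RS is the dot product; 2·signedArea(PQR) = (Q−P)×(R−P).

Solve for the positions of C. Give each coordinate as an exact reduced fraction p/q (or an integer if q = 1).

C = (-2/9, 59/9)

1. C_x = -2/9  [CE · BD = -1496/9 ∩ CB · AE = 2431/27]
2. C_y = 59/9  [CE · BD = -1496/9 ∩ CB · AE = 2431/27]
   → C = (-2/9, 59/9)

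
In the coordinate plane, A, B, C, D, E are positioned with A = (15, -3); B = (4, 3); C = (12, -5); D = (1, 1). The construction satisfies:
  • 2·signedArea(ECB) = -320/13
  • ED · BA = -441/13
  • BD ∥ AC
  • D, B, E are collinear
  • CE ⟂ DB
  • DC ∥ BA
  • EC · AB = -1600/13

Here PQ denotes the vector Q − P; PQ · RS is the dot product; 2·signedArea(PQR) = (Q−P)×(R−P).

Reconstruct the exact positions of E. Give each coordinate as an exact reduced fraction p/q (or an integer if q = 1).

E = (76/13, 55/13)

1. E_x = 76/13  [D, B, E are collinear ∩ CE ⟂ DB]
2. E_y = 55/13  [D, B, E are collinear ∩ CE ⟂ DB]
   → E = (76/13, 55/13)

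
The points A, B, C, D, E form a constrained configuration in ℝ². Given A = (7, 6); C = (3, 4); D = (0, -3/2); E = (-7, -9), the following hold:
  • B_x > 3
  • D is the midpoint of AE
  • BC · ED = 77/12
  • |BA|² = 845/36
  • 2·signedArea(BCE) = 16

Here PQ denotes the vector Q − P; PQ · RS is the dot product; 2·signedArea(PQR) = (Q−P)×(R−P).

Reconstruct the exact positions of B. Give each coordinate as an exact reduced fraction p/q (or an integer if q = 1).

B = (10/3, 17/6)

1. B_x = 10/3  [BC · ED = 77/12 ∩ 2·signedArea(BCE) = 16]
2. B_y = 17/6  [BC · ED = 77/12 ∩ 2·signedArea(BCE) = 16]
   → B = (10/3, 17/6)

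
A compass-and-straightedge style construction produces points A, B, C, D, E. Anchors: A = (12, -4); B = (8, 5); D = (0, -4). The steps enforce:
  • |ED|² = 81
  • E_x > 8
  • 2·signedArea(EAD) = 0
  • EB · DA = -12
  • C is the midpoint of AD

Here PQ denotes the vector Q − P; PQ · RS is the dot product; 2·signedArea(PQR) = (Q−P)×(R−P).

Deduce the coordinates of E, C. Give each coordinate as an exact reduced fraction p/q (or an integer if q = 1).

C = (6, -4)
E = (9, -4)

1. E_x = 9  [2·signedArea(EAD) = 0 ∩ EB · DA = -12]
2. E_y = -4  [2·signedArea(EAD) = 0 ∩ EB · DA = -12]
   → E = (9, -4)
3. C_x = 6  [C is the midpoint of AD]
4. C_y = -4  [C is the midpoint of AD]
   → C = (6, -4)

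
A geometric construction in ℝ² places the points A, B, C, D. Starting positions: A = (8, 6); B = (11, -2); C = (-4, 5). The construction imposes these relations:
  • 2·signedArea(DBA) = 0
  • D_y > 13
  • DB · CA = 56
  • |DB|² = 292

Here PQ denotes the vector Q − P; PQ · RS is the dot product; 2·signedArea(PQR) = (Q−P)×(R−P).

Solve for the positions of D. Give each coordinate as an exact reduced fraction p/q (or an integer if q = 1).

1. D_x = 5  [2·signedArea(DBA) = 0 ∩ DB · CA = 56]
2. D_y = 14  [2·signedArea(DBA) = 0 ∩ DB · CA = 56]
   → D = (5, 14)

D = (5, 14)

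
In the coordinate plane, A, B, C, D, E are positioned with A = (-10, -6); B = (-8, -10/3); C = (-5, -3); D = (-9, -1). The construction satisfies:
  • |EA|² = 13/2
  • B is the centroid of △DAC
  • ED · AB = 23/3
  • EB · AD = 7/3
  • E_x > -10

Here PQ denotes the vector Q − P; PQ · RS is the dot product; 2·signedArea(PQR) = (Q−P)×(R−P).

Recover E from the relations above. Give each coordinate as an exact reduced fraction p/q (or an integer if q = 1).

1. E_x = -19/2  [ED · AB = 23/3 ∩ EB · AD = 7/3]
2. E_y = -7/2  [ED · AB = 23/3 ∩ EB · AD = 7/3]
   → E = (-19/2, -7/2)

E = (-19/2, -7/2)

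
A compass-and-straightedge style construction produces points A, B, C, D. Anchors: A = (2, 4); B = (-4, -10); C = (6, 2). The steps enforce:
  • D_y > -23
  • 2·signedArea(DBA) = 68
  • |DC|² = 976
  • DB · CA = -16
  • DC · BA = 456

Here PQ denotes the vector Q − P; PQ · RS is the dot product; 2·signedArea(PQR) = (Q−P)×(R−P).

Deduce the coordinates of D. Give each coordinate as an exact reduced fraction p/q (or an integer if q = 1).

D = (-14, -22)

1. D_x = -14  [DC · BA = 456 ∩ DB · CA = -16]
2. D_y = -22  [DC · BA = 456 ∩ DB · CA = -16]
   → D = (-14, -22)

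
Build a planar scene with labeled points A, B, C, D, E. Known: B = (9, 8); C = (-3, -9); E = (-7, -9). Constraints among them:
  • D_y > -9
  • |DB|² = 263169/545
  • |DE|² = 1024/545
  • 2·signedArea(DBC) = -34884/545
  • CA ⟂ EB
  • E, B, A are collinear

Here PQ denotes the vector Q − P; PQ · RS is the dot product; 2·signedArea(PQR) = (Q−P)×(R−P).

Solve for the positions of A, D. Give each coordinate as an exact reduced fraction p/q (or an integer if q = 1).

1. A_x = -2791/545  [E, B, A are collinear ∩ CA ⟂ EB]
2. A_y = -3817/545  [E, B, A are collinear ∩ CA ⟂ EB]
   → A = (-2791/545, -3817/545)
3. D_x = -3303/545  [line 17·x + -12·y + 3819/545 = 0 ∩ |DE|² = 1024/545]
4. D_y = -4361/545  [line 17·x + -12·y + 3819/545 = 0 ∩ |DE|² = 1024/545]
   → D = (-3303/545, -4361/545)

A = (-2791/545, -3817/545)
D = (-3303/545, -4361/545)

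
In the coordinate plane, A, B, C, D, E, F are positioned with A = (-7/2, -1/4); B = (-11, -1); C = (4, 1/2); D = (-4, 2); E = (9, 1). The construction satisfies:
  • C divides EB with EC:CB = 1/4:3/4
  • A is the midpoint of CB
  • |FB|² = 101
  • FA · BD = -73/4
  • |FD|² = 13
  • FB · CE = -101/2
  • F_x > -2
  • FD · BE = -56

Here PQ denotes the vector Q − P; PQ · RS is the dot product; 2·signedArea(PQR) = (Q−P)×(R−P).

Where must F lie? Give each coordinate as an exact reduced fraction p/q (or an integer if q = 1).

F = (-1, 0)

1. F_x = -1  [FA · BD = -73/4 ∩ FD · BE = -56]
2. F_y = 0  [FA · BD = -73/4 ∩ FD · BE = -56]
   → F = (-1, 0)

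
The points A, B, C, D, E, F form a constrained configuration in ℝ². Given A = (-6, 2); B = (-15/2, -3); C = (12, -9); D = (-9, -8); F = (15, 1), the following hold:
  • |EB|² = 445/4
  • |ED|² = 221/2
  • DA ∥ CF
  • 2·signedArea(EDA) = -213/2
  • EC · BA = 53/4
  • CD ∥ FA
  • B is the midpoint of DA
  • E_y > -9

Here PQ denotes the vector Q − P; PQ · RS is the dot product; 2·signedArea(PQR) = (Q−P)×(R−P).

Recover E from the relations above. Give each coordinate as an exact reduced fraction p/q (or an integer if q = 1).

E = (3/2, -17/2)

1. E_x = 3/2  [2·signedArea(EDA) = -213/2 ∩ EC · BA = 53/4]
2. E_y = -17/2  [2·signedArea(EDA) = -213/2 ∩ EC · BA = 53/4]
   → E = (3/2, -17/2)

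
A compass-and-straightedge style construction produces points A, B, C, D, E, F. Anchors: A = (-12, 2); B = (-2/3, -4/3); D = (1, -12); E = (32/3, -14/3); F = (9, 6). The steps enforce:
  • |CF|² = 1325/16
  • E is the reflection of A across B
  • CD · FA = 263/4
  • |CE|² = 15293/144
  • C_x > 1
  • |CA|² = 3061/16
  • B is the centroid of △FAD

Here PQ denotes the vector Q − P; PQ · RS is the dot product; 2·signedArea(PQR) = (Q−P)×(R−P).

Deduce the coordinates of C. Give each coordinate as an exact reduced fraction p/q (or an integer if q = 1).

1. C_x = 7/4  [line 21·x + 4·y + -155/4 = 0 ∩ |CF|² = 1325/16]
2. C_y = 1/2  [line 21·x + 4·y + -155/4 = 0 ∩ |CF|² = 1325/16]
   → C = (7/4, 1/2)

C = (7/4, 1/2)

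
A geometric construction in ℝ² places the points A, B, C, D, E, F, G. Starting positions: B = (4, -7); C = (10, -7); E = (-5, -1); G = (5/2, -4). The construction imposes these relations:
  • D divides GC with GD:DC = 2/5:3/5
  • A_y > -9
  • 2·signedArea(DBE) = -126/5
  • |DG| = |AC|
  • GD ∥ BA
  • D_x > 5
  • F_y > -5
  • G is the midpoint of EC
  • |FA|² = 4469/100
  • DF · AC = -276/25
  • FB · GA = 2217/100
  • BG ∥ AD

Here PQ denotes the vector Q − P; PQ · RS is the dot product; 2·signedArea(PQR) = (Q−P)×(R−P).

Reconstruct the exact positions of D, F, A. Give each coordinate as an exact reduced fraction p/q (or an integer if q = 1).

A = (7, -41/5)
D = (11/2, -26/5)
F = (3/2, -22/5)

1. D_x = 11/2  [D divides GC with GD:DC = 2/5:3/5]
2. D_y = -26/5  [D divides GC with GD:DC = 2/5:3/5]
   → D = (11/2, -26/5)
3. A_x = 7  [BG ∥ AD ∩ GD ∥ BA]
4. A_y = -41/5  [BG ∥ AD ∩ GD ∥ BA]
   → A = (7, -41/5)
5. F_x = 3/2  [FB · GA = 2217/100 ∩ DF · AC = -276/25]
6. F_y = -22/5  [FB · GA = 2217/100 ∩ DF · AC = -276/25]
   → F = (3/2, -22/5)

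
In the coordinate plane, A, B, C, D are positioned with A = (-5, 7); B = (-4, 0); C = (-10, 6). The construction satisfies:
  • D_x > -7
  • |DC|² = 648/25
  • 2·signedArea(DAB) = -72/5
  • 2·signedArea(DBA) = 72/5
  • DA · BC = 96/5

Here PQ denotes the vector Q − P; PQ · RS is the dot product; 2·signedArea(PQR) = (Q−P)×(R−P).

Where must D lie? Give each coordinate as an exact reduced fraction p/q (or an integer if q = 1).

1. D_x = -32/5  [2·signedArea(DBA) = 72/5 ∩ DA · BC = 96/5]
2. D_y = 12/5  [2·signedArea(DBA) = 72/5 ∩ DA · BC = 96/5]
   → D = (-32/5, 12/5)

D = (-32/5, 12/5)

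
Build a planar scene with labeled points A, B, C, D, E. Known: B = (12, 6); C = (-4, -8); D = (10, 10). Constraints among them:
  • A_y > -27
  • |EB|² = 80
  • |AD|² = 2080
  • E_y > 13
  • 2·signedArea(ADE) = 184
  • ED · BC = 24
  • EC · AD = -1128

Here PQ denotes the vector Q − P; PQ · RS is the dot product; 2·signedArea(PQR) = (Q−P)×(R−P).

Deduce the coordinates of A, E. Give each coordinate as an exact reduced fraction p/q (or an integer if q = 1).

1. E_x = 8  [line 16·x + 14·y + -324 = 0 ∩ |EB|² = 80]
2. E_y = 14  [line 16·x + 14·y + -324 = 0 ∩ |EB|² = 80]
   → E = (8, 14)
3. A_x = -18  [2·signedArea(ADE) = 184 ∩ EC · AD = -1128]
4. A_y = -26  [2·signedArea(ADE) = 184 ∩ EC · AD = -1128]
   → A = (-18, -26)

A = (-18, -26)
E = (8, 14)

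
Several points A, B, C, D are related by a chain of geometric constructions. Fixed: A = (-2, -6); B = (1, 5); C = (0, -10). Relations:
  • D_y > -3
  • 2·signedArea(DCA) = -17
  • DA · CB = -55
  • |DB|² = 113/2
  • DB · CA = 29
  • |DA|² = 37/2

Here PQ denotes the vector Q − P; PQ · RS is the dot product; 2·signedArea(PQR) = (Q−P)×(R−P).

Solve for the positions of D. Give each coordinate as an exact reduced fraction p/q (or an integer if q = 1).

D = (1/2, -5/2)

1. D_x = 1/2  [2·signedArea(DCA) = -17 ∩ DB · CA = 29]
2. D_y = -5/2  [2·signedArea(DCA) = -17 ∩ DB · CA = 29]
   → D = (1/2, -5/2)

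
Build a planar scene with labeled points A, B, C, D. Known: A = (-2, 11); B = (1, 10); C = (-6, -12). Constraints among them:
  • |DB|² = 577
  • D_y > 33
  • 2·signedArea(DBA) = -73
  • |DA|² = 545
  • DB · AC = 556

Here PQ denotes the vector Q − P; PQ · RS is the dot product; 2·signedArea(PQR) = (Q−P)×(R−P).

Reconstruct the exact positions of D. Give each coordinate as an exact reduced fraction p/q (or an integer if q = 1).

1. D_x = 2  [DB · AC = 556 ∩ 2·signedArea(DBA) = -73]
2. D_y = 34  [DB · AC = 556 ∩ 2·signedArea(DBA) = -73]
   → D = (2, 34)

D = (2, 34)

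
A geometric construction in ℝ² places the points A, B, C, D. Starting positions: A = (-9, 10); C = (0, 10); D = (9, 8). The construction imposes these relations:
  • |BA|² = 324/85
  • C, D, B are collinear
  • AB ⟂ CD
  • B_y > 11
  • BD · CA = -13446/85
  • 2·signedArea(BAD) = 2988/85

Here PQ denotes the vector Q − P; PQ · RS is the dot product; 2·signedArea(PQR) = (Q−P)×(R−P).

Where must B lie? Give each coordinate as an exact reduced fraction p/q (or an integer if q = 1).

B = (-729/85, 1012/85)

1. B_x = -729/85  [C, D, B are collinear ∩ AB ⟂ CD]
2. B_y = 1012/85  [C, D, B are collinear ∩ AB ⟂ CD]
   → B = (-729/85, 1012/85)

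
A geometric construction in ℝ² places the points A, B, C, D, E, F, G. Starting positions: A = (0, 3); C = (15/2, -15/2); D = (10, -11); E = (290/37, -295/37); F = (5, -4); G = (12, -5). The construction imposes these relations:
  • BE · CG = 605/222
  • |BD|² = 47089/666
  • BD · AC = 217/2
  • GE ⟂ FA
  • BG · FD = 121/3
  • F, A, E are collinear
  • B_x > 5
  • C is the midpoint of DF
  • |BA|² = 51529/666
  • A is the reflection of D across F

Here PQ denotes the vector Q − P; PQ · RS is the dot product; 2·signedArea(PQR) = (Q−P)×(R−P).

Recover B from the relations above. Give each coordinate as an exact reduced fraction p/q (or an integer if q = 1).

B = (1135/222, -923/222)

1. B_x = 1135/222  [BD · AC = 217/2 ∩ BE · CG = 605/222]
2. B_y = -923/222  [BD · AC = 217/2 ∩ BE · CG = 605/222]
   → B = (1135/222, -923/222)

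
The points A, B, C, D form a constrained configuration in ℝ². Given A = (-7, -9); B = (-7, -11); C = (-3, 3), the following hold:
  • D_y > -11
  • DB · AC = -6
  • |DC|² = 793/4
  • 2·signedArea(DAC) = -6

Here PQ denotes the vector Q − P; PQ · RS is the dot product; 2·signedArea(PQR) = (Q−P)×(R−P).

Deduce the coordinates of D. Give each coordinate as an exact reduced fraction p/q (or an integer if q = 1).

1. D_x = -7  [DB · AC = -6 ∩ 2·signedArea(DAC) = -6]
2. D_y = -21/2  [DB · AC = -6 ∩ 2·signedArea(DAC) = -6]
   → D = (-7, -21/2)

D = (-7, -21/2)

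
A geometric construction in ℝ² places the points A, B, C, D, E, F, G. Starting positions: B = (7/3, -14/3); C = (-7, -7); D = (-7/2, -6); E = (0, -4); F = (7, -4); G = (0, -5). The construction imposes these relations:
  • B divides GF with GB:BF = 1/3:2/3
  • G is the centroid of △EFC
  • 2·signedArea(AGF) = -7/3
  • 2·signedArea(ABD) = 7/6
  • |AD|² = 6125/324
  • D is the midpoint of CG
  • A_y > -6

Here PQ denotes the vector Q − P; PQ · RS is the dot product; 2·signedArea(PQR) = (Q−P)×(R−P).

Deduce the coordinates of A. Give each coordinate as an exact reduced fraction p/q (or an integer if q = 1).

1. A_x = 7/9  [2·signedArea(AGF) = -7/3 ∩ 2·signedArea(ABD) = 7/6]
2. A_y = -47/9  [2·signedArea(AGF) = -7/3 ∩ 2·signedArea(ABD) = 7/6]
   → A = (7/9, -47/9)

A = (7/9, -47/9)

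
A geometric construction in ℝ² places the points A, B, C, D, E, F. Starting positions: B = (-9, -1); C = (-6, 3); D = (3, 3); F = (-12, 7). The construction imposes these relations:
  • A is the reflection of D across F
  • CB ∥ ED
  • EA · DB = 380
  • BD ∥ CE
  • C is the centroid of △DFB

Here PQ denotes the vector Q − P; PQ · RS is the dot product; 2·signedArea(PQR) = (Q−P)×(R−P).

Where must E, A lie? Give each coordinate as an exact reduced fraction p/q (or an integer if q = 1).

A = (-27, 11)
E = (6, 7)

1. E_x = 6  [CB ∥ ED ∩ BD ∥ CE]
2. E_y = 7  [CB ∥ ED ∩ BD ∥ CE]
   → E = (6, 7)
3. A_x = -27  [A is the reflection of D across F]
4. A_y = 11  [A is the reflection of D across F]
   → A = (-27, 11)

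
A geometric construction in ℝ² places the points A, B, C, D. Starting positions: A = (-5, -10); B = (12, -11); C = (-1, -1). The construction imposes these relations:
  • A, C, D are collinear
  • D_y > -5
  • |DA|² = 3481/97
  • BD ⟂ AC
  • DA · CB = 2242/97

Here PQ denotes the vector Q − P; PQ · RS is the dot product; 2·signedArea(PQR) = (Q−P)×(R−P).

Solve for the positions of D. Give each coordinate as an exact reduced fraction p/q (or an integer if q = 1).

D = (-249/97, -439/97)

1. D_x = -249/97  [A, C, D are collinear ∩ BD ⟂ AC]
2. D_y = -439/97  [A, C, D are collinear ∩ BD ⟂ AC]
   → D = (-249/97, -439/97)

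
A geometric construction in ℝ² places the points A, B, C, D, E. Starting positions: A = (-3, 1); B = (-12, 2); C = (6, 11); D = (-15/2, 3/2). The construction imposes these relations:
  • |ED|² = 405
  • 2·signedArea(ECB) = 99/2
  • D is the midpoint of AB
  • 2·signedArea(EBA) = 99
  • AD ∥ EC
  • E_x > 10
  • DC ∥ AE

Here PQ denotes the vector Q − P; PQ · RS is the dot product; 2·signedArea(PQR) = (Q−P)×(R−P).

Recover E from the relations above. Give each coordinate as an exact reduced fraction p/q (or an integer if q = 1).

E = (21/2, 21/2)

1. E_x = 21/2  [AD ∥ EC ∩ DC ∥ AE]
2. E_y = 21/2  [AD ∥ EC ∩ DC ∥ AE]
   → E = (21/2, 21/2)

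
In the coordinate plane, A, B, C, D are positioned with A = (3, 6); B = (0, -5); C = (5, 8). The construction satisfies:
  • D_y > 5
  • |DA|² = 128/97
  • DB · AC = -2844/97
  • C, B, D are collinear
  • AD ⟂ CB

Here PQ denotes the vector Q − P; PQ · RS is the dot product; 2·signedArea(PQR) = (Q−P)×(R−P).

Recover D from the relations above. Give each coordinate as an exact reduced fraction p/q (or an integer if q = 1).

D = (395/97, 542/97)

1. D_x = 395/97  [C, B, D are collinear ∩ AD ⟂ CB]
2. D_y = 542/97  [C, B, D are collinear ∩ AD ⟂ CB]
   → D = (395/97, 542/97)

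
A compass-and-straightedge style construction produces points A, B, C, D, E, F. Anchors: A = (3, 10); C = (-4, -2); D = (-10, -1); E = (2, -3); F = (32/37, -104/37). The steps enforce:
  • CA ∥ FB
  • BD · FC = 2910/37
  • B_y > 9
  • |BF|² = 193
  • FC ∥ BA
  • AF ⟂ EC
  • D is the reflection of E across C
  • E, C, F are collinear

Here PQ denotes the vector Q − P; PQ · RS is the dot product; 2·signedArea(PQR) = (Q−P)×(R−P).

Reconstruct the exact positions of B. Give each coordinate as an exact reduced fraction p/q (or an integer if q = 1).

1. B_x = 291/37  [FC ∥ BA ∩ CA ∥ FB]
2. B_y = 340/37  [FC ∥ BA ∩ CA ∥ FB]
   → B = (291/37, 340/37)

B = (291/37, 340/37)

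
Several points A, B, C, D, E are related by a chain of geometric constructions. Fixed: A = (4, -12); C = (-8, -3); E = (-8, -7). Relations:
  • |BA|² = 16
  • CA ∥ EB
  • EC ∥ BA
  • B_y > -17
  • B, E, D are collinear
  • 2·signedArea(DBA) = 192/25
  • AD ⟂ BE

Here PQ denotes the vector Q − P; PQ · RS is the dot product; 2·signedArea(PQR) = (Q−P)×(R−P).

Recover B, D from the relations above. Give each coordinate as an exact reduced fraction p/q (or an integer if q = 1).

B = (4, -16)
D = (52/25, -364/25)

1. B_x = 4  [EC ∥ BA ∩ CA ∥ EB]
2. B_y = -16  [EC ∥ BA ∩ CA ∥ EB]
   → B = (4, -16)
3. D_x = 52/25  [B, E, D are collinear ∩ AD ⟂ BE]
4. D_y = -364/25  [B, E, D are collinear ∩ AD ⟂ BE]
   → D = (52/25, -364/25)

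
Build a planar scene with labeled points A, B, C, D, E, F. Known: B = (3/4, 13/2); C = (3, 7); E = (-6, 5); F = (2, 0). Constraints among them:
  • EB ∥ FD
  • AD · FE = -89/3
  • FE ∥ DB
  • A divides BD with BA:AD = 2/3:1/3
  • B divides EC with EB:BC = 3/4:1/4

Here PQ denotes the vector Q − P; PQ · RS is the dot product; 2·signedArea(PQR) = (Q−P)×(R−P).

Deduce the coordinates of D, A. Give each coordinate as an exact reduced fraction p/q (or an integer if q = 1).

1. D_x = 35/4  [FE ∥ DB ∩ EB ∥ FD]
2. D_y = 3/2  [FE ∥ DB ∩ EB ∥ FD]
   → D = (35/4, 3/2)
3. A_x = 73/12  [A divides BD with BA:AD = 2/3:1/3]
4. A_y = 19/6  [A divides BD with BA:AD = 2/3:1/3]
   → A = (73/12, 19/6)

A = (73/12, 19/6)
D = (35/4, 3/2)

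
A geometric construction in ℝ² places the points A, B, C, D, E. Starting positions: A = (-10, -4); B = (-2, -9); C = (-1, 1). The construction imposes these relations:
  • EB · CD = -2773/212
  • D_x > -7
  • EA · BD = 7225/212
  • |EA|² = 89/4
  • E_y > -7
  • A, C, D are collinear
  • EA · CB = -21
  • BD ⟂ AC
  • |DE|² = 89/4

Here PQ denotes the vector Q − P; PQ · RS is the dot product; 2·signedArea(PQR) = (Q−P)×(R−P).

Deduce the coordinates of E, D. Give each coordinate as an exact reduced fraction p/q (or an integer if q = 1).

1. D_x = -637/106  [A, C, D are collinear ∩ BD ⟂ AC]
2. D_y = -189/106  [A, C, D are collinear ∩ BD ⟂ AC]
   → D = (-637/106, -189/106)
3. E_x = -6  [EA · CB = -21 ∩ EB · CD = -2773/212]
4. E_y = -13/2  [EA · CB = -21 ∩ EB · CD = -2773/212]
   → E = (-6, -13/2)

D = (-637/106, -189/106)
E = (-6, -13/2)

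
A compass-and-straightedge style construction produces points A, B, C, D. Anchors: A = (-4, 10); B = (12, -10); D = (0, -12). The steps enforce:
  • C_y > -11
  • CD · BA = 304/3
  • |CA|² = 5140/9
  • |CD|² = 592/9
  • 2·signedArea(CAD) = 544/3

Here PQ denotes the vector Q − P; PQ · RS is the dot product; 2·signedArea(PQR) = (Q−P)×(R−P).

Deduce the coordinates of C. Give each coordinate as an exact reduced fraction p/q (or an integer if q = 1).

C = (8, -32/3)

1. C_x = 8  [CD · BA = 304/3 ∩ 2·signedArea(CAD) = 544/3]
2. C_y = -32/3  [CD · BA = 304/3 ∩ 2·signedArea(CAD) = 544/3]
   → C = (8, -32/3)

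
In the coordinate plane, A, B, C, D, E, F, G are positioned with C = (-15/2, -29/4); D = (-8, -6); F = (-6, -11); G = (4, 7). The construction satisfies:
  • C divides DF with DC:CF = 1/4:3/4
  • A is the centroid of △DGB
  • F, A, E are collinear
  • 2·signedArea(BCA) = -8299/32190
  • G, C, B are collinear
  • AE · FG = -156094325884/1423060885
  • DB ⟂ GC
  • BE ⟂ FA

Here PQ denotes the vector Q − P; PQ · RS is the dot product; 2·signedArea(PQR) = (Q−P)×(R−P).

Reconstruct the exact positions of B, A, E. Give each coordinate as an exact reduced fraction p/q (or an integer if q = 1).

1. B_x = -38018/5365  [G, C, B are collinear ∩ DB ⟂ GC]
2. B_y = -36146/5365  [G, C, B are collinear ∩ DB ⟂ GC]
   → B = (-38018/5365, -36146/5365)
3. A_x = -19826/5365  [A is the centroid of △DGB]
4. A_y = -30781/16095  [A is the centroid of △DGB]
   → A = (-19826/5365, -30781/16095)
5. E_x = -7186417548/1423060885  [F, A, E are collinear ∩ BE ⟂ FA]
6. E_y = -10322566331/1423060885  [F, A, E are collinear ∩ BE ⟂ FA]
   → E = (-7186417548/1423060885, -10322566331/1423060885)

A = (-19826/5365, -30781/16095)
B = (-38018/5365, -36146/5365)
E = (-7186417548/1423060885, -10322566331/1423060885)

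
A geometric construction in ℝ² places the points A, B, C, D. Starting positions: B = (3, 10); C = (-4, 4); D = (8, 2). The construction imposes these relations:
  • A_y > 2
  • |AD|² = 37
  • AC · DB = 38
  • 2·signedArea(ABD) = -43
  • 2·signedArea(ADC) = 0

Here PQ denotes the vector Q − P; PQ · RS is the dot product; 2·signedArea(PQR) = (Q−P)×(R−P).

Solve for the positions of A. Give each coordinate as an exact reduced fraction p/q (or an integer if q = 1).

1. A_x = 2  [2·signedArea(ADC) = 0 ∩ AC · DB = 38]
2. A_y = 3  [2·signedArea(ADC) = 0 ∩ AC · DB = 38]
   → A = (2, 3)

A = (2, 3)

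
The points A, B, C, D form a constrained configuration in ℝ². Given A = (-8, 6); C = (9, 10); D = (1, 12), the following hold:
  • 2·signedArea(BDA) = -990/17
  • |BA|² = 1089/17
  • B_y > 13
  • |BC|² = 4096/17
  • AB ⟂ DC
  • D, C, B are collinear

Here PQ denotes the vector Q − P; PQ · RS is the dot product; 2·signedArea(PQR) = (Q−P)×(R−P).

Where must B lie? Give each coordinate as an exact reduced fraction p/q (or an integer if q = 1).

1. B_x = -103/17  [D, C, B are collinear ∩ AB ⟂ DC]
2. B_y = 234/17  [D, C, B are collinear ∩ AB ⟂ DC]
   → B = (-103/17, 234/17)

B = (-103/17, 234/17)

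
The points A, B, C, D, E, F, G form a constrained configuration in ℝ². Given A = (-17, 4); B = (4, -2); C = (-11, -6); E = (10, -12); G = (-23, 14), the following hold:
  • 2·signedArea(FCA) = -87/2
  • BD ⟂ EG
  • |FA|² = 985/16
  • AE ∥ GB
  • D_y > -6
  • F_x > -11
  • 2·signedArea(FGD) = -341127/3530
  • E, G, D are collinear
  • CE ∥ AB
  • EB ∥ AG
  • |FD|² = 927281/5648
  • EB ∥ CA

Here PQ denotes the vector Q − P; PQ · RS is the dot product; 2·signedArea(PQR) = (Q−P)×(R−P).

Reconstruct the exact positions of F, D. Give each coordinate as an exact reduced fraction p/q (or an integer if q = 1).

D = (2536/1765, -9272/1765)
F = (-41/4, 0)

1. F_x = -41/4  [line -10·x + -6·y + -205/2 = 0 ∩ |FA|² = 985/16]
2. F_y = 0  [line -10·x + -6·y + -205/2 = 0 ∩ |FA|² = 985/16]
   → F = (-41/4, 0)
3. D_x = 2536/1765  [2·signedArea(FGD) = -341127/3530 ∩ E, G, D are collinear]
4. D_y = -9272/1765  [2·signedArea(FGD) = -341127/3530 ∩ E, G, D are collinear]
   → D = (2536/1765, -9272/1765)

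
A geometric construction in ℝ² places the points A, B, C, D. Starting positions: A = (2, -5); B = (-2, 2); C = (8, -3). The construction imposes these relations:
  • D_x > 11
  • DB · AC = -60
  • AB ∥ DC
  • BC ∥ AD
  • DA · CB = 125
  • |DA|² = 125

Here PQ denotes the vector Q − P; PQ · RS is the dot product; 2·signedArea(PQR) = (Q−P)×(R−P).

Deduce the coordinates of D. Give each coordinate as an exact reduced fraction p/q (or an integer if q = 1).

D = (12, -10)

1. D_x = 12  [AB ∥ DC ∩ BC ∥ AD]
2. D_y = -10  [AB ∥ DC ∩ BC ∥ AD]
   → D = (12, -10)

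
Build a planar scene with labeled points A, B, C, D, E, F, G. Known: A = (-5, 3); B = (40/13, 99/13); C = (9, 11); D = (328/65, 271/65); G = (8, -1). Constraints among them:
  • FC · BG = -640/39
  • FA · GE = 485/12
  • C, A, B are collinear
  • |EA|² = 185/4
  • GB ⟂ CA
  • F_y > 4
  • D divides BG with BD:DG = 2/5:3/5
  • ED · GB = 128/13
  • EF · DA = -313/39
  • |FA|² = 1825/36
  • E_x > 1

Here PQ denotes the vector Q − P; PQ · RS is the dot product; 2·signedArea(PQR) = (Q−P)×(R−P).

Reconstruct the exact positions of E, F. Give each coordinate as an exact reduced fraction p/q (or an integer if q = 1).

E = (3/2, 1)
F = (11/6, 5)

1. E_x = 3/2  [line 64/13·x + -112/13·y + 16/13 = 0 ∩ |EA|² = 185/4]
2. E_y = 1  [line 64/13·x + -112/13·y + 16/13 = 0 ∩ |EA|² = 185/4]
   → E = (3/2, 1)
3. F_x = 11/6  [EF · DA = -313/39 ∩ FC · BG = -640/39]
4. F_y = 5  [EF · DA = -313/39 ∩ FC · BG = -640/39]
   → F = (11/6, 5)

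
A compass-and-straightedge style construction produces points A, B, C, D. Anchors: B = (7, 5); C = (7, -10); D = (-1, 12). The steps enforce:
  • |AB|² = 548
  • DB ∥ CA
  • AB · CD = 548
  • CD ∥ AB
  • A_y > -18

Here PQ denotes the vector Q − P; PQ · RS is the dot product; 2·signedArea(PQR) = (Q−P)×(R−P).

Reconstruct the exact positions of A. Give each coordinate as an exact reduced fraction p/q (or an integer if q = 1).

1. A_x = 15  [CD ∥ AB ∩ DB ∥ CA]
2. A_y = -17  [CD ∥ AB ∩ DB ∥ CA]
   → A = (15, -17)

A = (15, -17)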